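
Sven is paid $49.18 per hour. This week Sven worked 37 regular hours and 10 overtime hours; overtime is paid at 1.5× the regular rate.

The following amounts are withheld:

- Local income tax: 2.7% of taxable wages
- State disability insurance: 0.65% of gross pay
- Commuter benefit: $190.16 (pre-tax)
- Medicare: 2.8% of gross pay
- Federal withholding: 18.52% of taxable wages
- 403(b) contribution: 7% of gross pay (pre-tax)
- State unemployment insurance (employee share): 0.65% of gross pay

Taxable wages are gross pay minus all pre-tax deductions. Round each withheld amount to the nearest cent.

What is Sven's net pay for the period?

Regular pay: 37 × $49.18 = $1,819.66
Overtime pay: 10 × $49.18 × 1.5 = $737.70
Gross pay = $1,819.66 + $737.70 = $2,557.36
403(b) contribution: $2,557.36 × 0.07 = $179.02
Commuter benefit: $190.16
Pre-tax total = $179.02 + $190.16 = $369.18
Taxable wages = $2,557.36 − $369.18 = $2,188.18
Local income tax: $2,188.18 × 0.027 = $59.08
Federal withholding: $2,188.18 × 0.1852 = $405.25
Medicare: $2,557.36 × 0.028 = $71.61
State unemployment insurance (employee share): $2,557.36 × 0.0065 = $16.62
State disability insurance: $2,557.36 × 0.0065 = $16.62
Total deductions = $179.02 + $190.16 + $59.08 + $405.25 + $71.61 + $16.62 + $16.62 = $938.36
Net pay = $2,557.36 − $938.36 = $1,619.00

$1,619.00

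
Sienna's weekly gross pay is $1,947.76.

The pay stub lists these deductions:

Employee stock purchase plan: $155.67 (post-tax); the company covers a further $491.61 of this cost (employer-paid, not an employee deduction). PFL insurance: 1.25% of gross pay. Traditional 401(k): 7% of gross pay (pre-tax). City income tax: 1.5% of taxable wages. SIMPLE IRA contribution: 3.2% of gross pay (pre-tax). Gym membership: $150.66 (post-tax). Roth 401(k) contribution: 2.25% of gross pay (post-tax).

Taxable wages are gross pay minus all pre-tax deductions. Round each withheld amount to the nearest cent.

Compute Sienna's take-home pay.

$1,348.35

Traditional 401(k): $1,947.76 × 0.07 = $136.34
SIMPLE IRA contribution: $1,947.76 × 0.032 = $62.33
Pre-tax total = $136.34 + $62.33 = $198.67
Taxable wages = $1,947.76 − $198.67 = $1,749.09
City income tax: $1,749.09 × 0.015 = $26.24
PFL insurance: $1,947.76 × 0.0125 = $24.35
Gym membership: $150.66
Roth 401(k) contribution: $1,947.76 × 0.0225 = $43.82
Employee stock purchase plan: $155.67
(Employer's $491.61 toward employee stock purchase plan is not withheld from the employee.)
Total deductions = $136.34 + $62.33 + $26.24 + $24.35 + $150.66 + $43.82 + $155.67 = $599.41
Net pay = $1,947.76 − $599.41 = $1,348.35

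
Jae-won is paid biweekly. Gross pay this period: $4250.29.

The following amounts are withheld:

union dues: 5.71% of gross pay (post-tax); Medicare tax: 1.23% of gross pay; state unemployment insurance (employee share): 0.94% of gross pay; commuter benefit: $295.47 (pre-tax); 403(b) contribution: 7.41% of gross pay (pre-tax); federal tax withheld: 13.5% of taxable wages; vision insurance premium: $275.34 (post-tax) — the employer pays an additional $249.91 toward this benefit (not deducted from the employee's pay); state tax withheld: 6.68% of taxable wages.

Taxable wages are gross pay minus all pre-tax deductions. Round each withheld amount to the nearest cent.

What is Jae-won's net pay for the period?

$2295.09

Commuter benefit: $295.47
403(b) contribution: $4250.29 × 0.0741 = $314.95
Pre-tax total = $295.47 + $314.95 = $610.42
Taxable wages = $4250.29 − $610.42 = $3639.87
Federal tax withheld: $3639.87 × 0.135 = $491.38
State tax withheld: $3639.87 × 0.0668 = $243.14
State unemployment insurance (employee share): $4250.29 × 0.0094 = $39.95
Medicare tax: $4250.29 × 0.0123 = $52.28
Union dues: $4250.29 × 0.0571 = $242.69
Vision insurance premium: $275.34
(Employer's $249.91 toward vision insurance premium is not withheld from the employee.)
Total deductions = $295.47 + $314.95 + $491.38 + $243.14 + $39.95 + $52.28 + $242.69 + $275.34 = $1955.20
Net pay = $4250.29 − $1955.20 = $2295.09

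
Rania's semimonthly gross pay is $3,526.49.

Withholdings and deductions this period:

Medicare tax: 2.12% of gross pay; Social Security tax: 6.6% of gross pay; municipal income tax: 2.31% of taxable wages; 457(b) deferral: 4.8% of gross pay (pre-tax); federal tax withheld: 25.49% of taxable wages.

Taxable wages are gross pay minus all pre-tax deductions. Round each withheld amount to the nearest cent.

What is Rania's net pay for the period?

457(b) deferral: $3,526.49 × 0.048 = $169.27
Taxable wages = $3,526.49 − $169.27 = $3,357.22
Municipal income tax: $3,357.22 × 0.0231 = $77.55
Federal tax withheld: $3,357.22 × 0.2549 = $855.76
Social Security tax: $3,526.49 × 0.066 = $232.75
Medicare tax: $3,526.49 × 0.0212 = $74.76
Total deductions = $169.27 + $77.55 + $855.76 + $232.75 + $74.76 = $1,410.09
Net pay = $3,526.49 − $1,410.09 = $2,116.40

$2,116.40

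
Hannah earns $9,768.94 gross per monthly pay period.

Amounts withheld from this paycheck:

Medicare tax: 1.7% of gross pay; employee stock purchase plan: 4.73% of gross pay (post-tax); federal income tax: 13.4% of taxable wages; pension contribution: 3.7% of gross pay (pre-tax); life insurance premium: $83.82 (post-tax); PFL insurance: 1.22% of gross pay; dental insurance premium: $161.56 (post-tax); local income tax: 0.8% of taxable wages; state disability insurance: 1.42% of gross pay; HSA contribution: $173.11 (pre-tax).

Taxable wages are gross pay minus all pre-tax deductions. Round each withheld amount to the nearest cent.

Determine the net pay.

$6,791.67

Pension contribution: $9,768.94 × 0.037 = $361.45
HSA contribution: $173.11
Pre-tax total = $361.45 + $173.11 = $534.56
Taxable wages = $9,768.94 − $534.56 = $9,234.38
Local income tax: $9,234.38 × 0.008 = $73.88
Federal income tax: $9,234.38 × 0.134 = $1,237.41
PFL insurance: $9,768.94 × 0.0122 = $119.18
Medicare tax: $9,768.94 × 0.017 = $166.07
State disability insurance: $9,768.94 × 0.0142 = $138.72
Employee stock purchase plan: $9,768.94 × 0.0473 = $462.07
Dental insurance premium: $161.56
Life insurance premium: $83.82
Total deductions = $361.45 + $173.11 + $73.88 + $1,237.41 + $119.18 + $166.07 + $138.72 + $462.07 + $161.56 + $83.82 = $2,977.27
Net pay = $9,768.94 − $2,977.27 = $6,791.67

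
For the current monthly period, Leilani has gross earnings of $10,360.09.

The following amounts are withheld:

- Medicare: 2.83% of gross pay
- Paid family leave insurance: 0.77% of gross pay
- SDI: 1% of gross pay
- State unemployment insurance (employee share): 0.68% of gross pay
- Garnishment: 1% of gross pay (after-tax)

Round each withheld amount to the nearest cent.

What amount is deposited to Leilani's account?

$9,709.48

Paid family leave insurance: $10,360.09 × 0.0077 = $79.77
Medicare: $10,360.09 × 0.0283 = $293.19
State unemployment insurance (employee share): $10,360.09 × 0.0068 = $70.45
SDI: $10,360.09 × 0.01 = $103.60
Garnishment: $10,360.09 × 0.01 = $103.60
Total deductions = $79.77 + $293.19 + $70.45 + $103.60 + $103.60 = $650.61
Net pay = $10,360.09 − $650.61 = $9,709.48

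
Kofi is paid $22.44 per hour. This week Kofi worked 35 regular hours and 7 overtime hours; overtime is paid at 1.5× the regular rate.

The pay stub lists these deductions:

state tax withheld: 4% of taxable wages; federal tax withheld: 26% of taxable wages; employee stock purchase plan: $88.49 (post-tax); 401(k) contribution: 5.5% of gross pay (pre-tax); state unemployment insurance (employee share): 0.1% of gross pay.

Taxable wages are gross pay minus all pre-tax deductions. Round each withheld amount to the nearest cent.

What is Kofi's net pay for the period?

Regular pay: 35 × $22.44 = $785.40
Overtime pay: 7 × $22.44 × 1.5 = $235.62
Gross pay = $785.40 + $235.62 = $1021.02
401(k) contribution: $1021.02 × 0.055 = $56.16
Taxable wages = $1021.02 − $56.16 = $964.86
State tax withheld: $964.86 × 0.04 = $38.59
Federal tax withheld: $964.86 × 0.26 = $250.86
State unemployment insurance (employee share): $1021.02 × 0.001 = $1.02
Employee stock purchase plan: $88.49
Total deductions = $56.16 + $38.59 + $250.86 + $1.02 + $88.49 = $435.12
Net pay = $1021.02 − $435.12 = $585.90

$585.90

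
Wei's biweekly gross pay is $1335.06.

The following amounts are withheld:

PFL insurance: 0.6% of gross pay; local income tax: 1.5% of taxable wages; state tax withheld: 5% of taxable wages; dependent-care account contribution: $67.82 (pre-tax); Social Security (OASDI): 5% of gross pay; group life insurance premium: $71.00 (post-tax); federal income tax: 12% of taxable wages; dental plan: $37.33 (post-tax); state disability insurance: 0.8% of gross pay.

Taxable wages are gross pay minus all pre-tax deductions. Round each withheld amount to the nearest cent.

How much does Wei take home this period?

$839.03

Dependent-care account contribution: $67.82
Taxable wages = $1335.06 − $67.82 = $1267.24
Local income tax: $1267.24 × 0.015 = $19.01
State tax withheld: $1267.24 × 0.05 = $63.36
Federal income tax: $1267.24 × 0.12 = $152.07
Social Security (OASDI): $1335.06 × 0.05 = $66.75
State disability insurance: $1335.06 × 0.008 = $10.68
PFL insurance: $1335.06 × 0.006 = $8.01
Group life insurance premium: $71.00
Dental plan: $37.33
Total deductions = $67.82 + $19.01 + $63.36 + $152.07 + $66.75 + $10.68 + $8.01 + $71.00 + $37.33 = $496.03
Net pay = $1335.06 − $496.03 = $839.03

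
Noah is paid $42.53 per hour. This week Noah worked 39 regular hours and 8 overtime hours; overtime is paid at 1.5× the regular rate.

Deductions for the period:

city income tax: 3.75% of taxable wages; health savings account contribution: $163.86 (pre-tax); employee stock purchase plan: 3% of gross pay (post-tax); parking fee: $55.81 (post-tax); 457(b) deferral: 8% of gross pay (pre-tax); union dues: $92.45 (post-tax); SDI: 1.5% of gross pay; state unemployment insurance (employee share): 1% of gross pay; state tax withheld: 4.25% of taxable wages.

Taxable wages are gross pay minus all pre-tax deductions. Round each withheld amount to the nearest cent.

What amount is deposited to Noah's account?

$1417.55

Regular pay: 39 × $42.53 = $1658.67
Overtime pay: 8 × $42.53 × 1.5 = $510.36
Gross pay = $1658.67 + $510.36 = $2169.03
Health savings account contribution: $163.86
457(b) deferral: $2169.03 × 0.08 = $173.52
Pre-tax total = $163.86 + $173.52 = $337.38
Taxable wages = $2169.03 − $337.38 = $1831.65
City income tax: $1831.65 × 0.0375 = $68.69
State tax withheld: $1831.65 × 0.0425 = $77.85
SDI: $2169.03 × 0.015 = $32.54
State unemployment insurance (employee share): $2169.03 × 0.01 = $21.69
Employee stock purchase plan: $2169.03 × 0.03 = $65.07
Parking fee: $55.81
Union dues: $92.45
Total deductions = $163.86 + $173.52 + $68.69 + $77.85 + $32.54 + $21.69 + $65.07 + $55.81 + $92.45 = $751.48
Net pay = $2169.03 − $751.48 = $1417.55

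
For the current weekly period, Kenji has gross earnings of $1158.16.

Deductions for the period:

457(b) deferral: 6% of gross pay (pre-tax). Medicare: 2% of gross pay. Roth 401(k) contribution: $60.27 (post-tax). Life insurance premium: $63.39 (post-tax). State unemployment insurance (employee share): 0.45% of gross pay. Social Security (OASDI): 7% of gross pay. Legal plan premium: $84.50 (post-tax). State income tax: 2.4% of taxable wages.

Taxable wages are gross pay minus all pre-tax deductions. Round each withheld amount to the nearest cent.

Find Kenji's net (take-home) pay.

457(b) deferral: $1158.16 × 0.06 = $69.49
Taxable wages = $1158.16 − $69.49 = $1088.67
State income tax: $1088.67 × 0.024 = $26.13
Social Security (OASDI): $1158.16 × 0.07 = $81.07
State unemployment insurance (employee share): $1158.16 × 0.0045 = $5.21
Medicare: $1158.16 × 0.02 = $23.16
Roth 401(k) contribution: $60.27
Legal plan premium: $84.50
Life insurance premium: $63.39
Total deductions = $69.49 + $26.13 + $81.07 + $5.21 + $23.16 + $60.27 + $84.50 + $63.39 = $413.22
Net pay = $1158.16 − $413.22 = $744.94

$744.94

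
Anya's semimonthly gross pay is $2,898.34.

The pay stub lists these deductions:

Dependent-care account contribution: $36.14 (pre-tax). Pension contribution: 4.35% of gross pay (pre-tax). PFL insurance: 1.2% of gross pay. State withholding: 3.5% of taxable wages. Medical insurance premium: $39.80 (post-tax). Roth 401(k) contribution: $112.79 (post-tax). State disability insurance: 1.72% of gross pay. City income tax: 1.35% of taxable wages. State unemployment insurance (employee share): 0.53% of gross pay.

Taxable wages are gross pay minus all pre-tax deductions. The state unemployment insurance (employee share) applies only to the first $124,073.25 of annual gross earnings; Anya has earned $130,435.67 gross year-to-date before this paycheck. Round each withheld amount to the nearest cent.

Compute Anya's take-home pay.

Pension contribution: $2,898.34 × 0.0435 = $126.08
Dependent-care account contribution: $36.14
Pre-tax total = $126.08 + $36.14 = $162.22
Taxable wages = $2,898.34 − $162.22 = $2,736.12
State withholding: $2,736.12 × 0.035 = $95.76
City income tax: $2,736.12 × 0.0135 = $36.94
State disability insurance: $2,898.34 × 0.0172 = $49.85
State unemployment insurance (employee share): annual cap $124,073.25 already reached (YTD $130,435.67), so $0.00
PFL insurance: $2,898.34 × 0.012 = $34.78
Roth 401(k) contribution: $112.79
Medical insurance premium: $39.80
Total deductions = $126.08 + $36.14 + $95.76 + $36.94 + $49.85 + $0.00 + $34.78 + $112.79 + $39.80 = $532.14
Net pay = $2,898.34 − $532.14 = $2,366.20

$2,366.20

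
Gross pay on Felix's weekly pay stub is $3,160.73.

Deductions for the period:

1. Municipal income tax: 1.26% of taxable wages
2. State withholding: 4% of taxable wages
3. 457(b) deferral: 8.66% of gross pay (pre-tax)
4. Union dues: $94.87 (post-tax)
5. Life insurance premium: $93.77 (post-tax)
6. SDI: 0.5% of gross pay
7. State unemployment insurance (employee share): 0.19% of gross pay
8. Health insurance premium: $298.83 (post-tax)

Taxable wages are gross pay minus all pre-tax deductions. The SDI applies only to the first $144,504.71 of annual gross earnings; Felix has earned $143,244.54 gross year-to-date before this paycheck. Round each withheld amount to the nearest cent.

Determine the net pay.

457(b) deferral: $3,160.73 × 0.0866 = $273.72
Taxable wages = $3,160.73 − $273.72 = $2,887.01
State withholding: $2,887.01 × 0.04 = $115.48
Municipal income tax: $2,887.01 × 0.0126 = $36.38
State unemployment insurance (employee share): $3,160.73 × 0.0019 = $6.01
SDI: only $144,504.71 − $143,244.54 = $1,260.17 of this check is subject → $1,260.17 × 0.005 = $6.30
Life insurance premium: $93.77
Health insurance premium: $298.83
Union dues: $94.87
Total deductions = $273.72 + $115.48 + $36.38 + $6.01 + $6.30 + $93.77 + $298.83 + $94.87 = $925.36
Net pay = $3,160.73 − $925.36 = $2,235.37

$2,235.37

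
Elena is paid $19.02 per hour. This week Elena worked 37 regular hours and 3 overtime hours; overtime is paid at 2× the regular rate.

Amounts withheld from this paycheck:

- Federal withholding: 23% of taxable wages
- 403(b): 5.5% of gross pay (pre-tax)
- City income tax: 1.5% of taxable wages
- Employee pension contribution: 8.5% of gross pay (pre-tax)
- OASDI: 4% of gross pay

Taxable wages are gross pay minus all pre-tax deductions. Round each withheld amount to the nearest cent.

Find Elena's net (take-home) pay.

Regular pay: 37 × $19.02 = $703.74
Overtime pay: 3 × $19.02 × 2 = $114.12
Gross pay = $703.74 + $114.12 = $817.86
403(b): $817.86 × 0.055 = $44.98
Employee pension contribution: $817.86 × 0.085 = $69.52
Pre-tax total = $44.98 + $69.52 = $114.50
Taxable wages = $817.86 − $114.50 = $703.36
City income tax: $703.36 × 0.015 = $10.55
Federal withholding: $703.36 × 0.23 = $161.77
OASDI: $817.86 × 0.04 = $32.71
Total deductions = $44.98 + $69.52 + $10.55 + $161.77 + $32.71 = $319.53
Net pay = $817.86 − $319.53 = $498.33

$498.33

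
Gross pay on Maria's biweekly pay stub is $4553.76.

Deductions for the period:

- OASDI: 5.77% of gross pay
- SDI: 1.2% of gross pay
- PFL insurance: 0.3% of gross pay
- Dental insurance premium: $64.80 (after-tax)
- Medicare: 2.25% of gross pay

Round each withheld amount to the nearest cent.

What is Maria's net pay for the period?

$4055.44

PFL insurance: $4553.76 × 0.003 = $13.66
Medicare: $4553.76 × 0.0225 = $102.46
SDI: $4553.76 × 0.012 = $54.65
OASDI: $4553.76 × 0.0577 = $262.75
Dental insurance premium: $64.80
Total deductions = $13.66 + $102.46 + $54.65 + $262.75 + $64.80 = $498.32
Net pay = $4553.76 − $498.32 = $4055.44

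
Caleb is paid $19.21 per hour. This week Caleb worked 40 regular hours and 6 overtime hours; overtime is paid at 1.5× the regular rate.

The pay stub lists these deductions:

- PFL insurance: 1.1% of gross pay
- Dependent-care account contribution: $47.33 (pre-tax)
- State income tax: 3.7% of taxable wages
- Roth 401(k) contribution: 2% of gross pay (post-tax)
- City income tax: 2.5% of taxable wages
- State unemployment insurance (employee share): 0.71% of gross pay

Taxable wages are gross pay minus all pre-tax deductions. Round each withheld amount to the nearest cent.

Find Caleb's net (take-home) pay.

$802.67

Regular pay: 40 × $19.21 = $768.40
Overtime pay: 6 × $19.21 × 1.5 = $172.89
Gross pay = $768.40 + $172.89 = $941.29
Dependent-care account contribution: $47.33
Taxable wages = $941.29 − $47.33 = $893.96
State income tax: $893.96 × 0.037 = $33.08
City income tax: $893.96 × 0.025 = $22.35
PFL insurance: $941.29 × 0.011 = $10.35
State unemployment insurance (employee share): $941.29 × 0.0071 = $6.68
Roth 401(k) contribution: $941.29 × 0.02 = $18.83
Total deductions = $47.33 + $33.08 + $22.35 + $10.35 + $6.68 + $18.83 = $138.62
Net pay = $941.29 − $138.62 = $802.67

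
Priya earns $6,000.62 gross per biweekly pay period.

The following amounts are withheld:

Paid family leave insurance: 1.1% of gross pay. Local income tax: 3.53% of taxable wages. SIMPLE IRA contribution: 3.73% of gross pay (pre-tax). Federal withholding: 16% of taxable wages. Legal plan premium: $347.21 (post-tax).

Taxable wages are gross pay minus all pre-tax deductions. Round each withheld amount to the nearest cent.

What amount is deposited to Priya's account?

SIMPLE IRA contribution: $6,000.62 × 0.0373 = $223.82
Taxable wages = $6,000.62 − $223.82 = $5,776.80
Federal withholding: $5,776.80 × 0.16 = $924.29
Local income tax: $5,776.80 × 0.0353 = $203.92
Paid family leave insurance: $6,000.62 × 0.011 = $66.01
Legal plan premium: $347.21
Total deductions = $223.82 + $924.29 + $203.92 + $66.01 + $347.21 = $1,765.25
Net pay = $6,000.62 − $1,765.25 = $4,235.37

$4,235.37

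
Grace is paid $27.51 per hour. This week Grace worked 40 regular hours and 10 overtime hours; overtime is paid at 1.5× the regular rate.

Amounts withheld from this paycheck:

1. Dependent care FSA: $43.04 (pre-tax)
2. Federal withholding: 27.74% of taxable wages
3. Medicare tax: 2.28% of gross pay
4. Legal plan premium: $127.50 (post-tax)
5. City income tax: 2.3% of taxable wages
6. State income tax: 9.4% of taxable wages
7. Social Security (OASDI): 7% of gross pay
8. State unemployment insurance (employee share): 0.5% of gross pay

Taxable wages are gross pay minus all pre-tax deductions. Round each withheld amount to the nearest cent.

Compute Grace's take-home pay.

Regular pay: 40 × $27.51 = $1,100.40
Overtime pay: 10 × $27.51 × 1.5 = $412.65
Gross pay = $1,100.40 + $412.65 = $1,513.05
Dependent care FSA: $43.04
Taxable wages = $1,513.05 − $43.04 = $1,470.01
City income tax: $1,470.01 × 0.023 = $33.81
State income tax: $1,470.01 × 0.094 = $138.18
Federal withholding: $1,470.01 × 0.2774 = $407.78
State unemployment insurance (employee share): $1,513.05 × 0.005 = $7.57
Medicare tax: $1,513.05 × 0.0228 = $34.50
Social Security (OASDI): $1,513.05 × 0.07 = $105.91
Legal plan premium: $127.50
Total deductions = $43.04 + $33.81 + $138.18 + $407.78 + $7.57 + $34.50 + $105.91 + $127.50 = $898.29
Net pay = $1,513.05 − $898.29 = $614.76

$614.76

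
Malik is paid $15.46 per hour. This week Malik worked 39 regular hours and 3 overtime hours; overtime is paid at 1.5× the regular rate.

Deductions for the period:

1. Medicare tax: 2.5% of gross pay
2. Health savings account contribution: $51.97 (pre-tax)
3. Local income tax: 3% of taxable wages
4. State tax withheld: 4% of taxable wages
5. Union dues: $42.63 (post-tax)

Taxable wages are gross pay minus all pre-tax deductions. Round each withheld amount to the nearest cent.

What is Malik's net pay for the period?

Regular pay: 39 × $15.46 = $602.94
Overtime pay: 3 × $15.46 × 1.5 = $69.57
Gross pay = $602.94 + $69.57 = $672.51
Health savings account contribution: $51.97
Taxable wages = $672.51 − $51.97 = $620.54
Local income tax: $620.54 × 0.03 = $18.62
State tax withheld: $620.54 × 0.04 = $24.82
Medicare tax: $672.51 × 0.025 = $16.81
Union dues: $42.63
Total deductions = $51.97 + $18.62 + $24.82 + $16.81 + $42.63 = $154.85
Net pay = $672.51 − $154.85 = $517.66

$517.66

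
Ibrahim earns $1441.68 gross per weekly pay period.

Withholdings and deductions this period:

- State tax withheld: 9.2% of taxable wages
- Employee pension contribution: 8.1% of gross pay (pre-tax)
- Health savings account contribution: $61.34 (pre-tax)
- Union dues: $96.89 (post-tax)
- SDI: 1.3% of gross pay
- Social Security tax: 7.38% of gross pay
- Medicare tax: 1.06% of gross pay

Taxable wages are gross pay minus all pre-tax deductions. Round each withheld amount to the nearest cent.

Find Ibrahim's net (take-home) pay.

Health savings account contribution: $61.34
Employee pension contribution: $1441.68 × 0.081 = $116.78
Pre-tax total = $61.34 + $116.78 = $178.12
Taxable wages = $1441.68 − $178.12 = $1263.56
State tax withheld: $1263.56 × 0.092 = $116.25
SDI: $1441.68 × 0.013 = $18.74
Social Security tax: $1441.68 × 0.0738 = $106.40
Medicare tax: $1441.68 × 0.0106 = $15.28
Union dues: $96.89
Total deductions = $61.34 + $116.78 + $116.25 + $18.74 + $106.40 + $15.28 + $96.89 = $531.68
Net pay = $1441.68 − $531.68 = $910.00

$910.00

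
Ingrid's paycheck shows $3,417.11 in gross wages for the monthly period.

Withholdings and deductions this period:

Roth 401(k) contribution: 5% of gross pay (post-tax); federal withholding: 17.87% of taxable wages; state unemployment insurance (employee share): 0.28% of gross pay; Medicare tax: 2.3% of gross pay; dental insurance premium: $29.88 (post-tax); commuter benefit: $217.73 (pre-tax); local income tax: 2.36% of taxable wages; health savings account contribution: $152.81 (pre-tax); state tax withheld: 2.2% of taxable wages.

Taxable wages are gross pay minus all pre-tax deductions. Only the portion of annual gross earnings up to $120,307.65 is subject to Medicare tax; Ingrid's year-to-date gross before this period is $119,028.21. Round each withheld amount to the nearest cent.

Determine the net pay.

$2,123.49

Health savings account contribution: $152.81
Commuter benefit: $217.73
Pre-tax total = $152.81 + $217.73 = $370.54
Taxable wages = $3,417.11 − $370.54 = $3,046.57
Local income tax: $3,046.57 × 0.0236 = $71.90
Federal withholding: $3,046.57 × 0.1787 = $544.42
State tax withheld: $3,046.57 × 0.022 = $67.02
State unemployment insurance (employee share): $3,417.11 × 0.0028 = $9.57
Medicare tax: only $120,307.65 − $119,028.21 = $1,279.44 of this check is subject → $1,279.44 × 0.023 = $29.43
Dental insurance premium: $29.88
Roth 401(k) contribution: $3,417.11 × 0.05 = $170.86
Total deductions = $152.81 + $217.73 + $71.90 + $544.42 + $67.02 + $9.57 + $29.43 + $29.88 + $170.86 = $1,293.62
Net pay = $3,417.11 − $1,293.62 = $2,123.49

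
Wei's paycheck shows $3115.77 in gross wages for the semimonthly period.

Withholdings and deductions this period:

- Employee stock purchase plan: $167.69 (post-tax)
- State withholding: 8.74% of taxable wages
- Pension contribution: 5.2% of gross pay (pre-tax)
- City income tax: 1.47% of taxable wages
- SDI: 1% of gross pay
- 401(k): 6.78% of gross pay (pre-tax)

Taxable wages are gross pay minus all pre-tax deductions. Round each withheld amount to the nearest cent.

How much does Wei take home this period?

Pension contribution: $3115.77 × 0.052 = $162.02
401(k): $3115.77 × 0.0678 = $211.25
Pre-tax total = $162.02 + $211.25 = $373.27
Taxable wages = $3115.77 − $373.27 = $2742.50
City income tax: $2742.50 × 0.0147 = $40.31
State withholding: $2742.50 × 0.0874 = $239.69
SDI: $3115.77 × 0.01 = $31.16
Employee stock purchase plan: $167.69
Total deductions = $162.02 + $211.25 + $40.31 + $239.69 + $31.16 + $167.69 = $852.12
Net pay = $3115.77 − $852.12 = $2263.65

$2263.65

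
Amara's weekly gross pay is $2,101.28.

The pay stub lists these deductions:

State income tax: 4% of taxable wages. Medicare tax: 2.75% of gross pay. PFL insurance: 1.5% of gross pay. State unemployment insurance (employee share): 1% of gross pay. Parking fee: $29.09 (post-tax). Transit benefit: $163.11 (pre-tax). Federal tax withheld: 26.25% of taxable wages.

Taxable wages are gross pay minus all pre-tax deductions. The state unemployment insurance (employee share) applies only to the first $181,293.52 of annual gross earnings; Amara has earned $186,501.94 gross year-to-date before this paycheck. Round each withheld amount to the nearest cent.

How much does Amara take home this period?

Transit benefit: $163.11
Taxable wages = $2,101.28 − $163.11 = $1,938.17
State income tax: $1,938.17 × 0.04 = $77.53
Federal tax withheld: $1,938.17 × 0.2625 = $508.77
State unemployment insurance (employee share): annual cap $181,293.52 already reached (YTD $186,501.94), so $0.00
Medicare tax: $2,101.28 × 0.0275 = $57.79
PFL insurance: $2,101.28 × 0.015 = $31.52
Parking fee: $29.09
Total deductions = $163.11 + $77.53 + $508.77 + $0.00 + $57.79 + $31.52 + $29.09 = $867.81
Net pay = $2,101.28 − $867.81 = $1,233.47

$1,233.47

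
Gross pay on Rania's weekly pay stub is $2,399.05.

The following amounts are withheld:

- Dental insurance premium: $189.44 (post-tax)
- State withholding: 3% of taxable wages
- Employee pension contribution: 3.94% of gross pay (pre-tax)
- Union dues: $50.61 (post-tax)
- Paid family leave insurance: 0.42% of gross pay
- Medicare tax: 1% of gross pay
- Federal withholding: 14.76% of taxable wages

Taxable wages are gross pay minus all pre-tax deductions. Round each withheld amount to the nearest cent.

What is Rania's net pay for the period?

$1,621.12

Employee pension contribution: $2,399.05 × 0.0394 = $94.52
Taxable wages = $2,399.05 − $94.52 = $2,304.53
Federal withholding: $2,304.53 × 0.1476 = $340.15
State withholding: $2,304.53 × 0.03 = $69.14
Medicare tax: $2,399.05 × 0.01 = $23.99
Paid family leave insurance: $2,399.05 × 0.0042 = $10.08
Union dues: $50.61
Dental insurance premium: $189.44
Total deductions = $94.52 + $340.15 + $69.14 + $23.99 + $10.08 + $50.61 + $189.44 = $777.93
Net pay = $2,399.05 − $777.93 = $1,621.12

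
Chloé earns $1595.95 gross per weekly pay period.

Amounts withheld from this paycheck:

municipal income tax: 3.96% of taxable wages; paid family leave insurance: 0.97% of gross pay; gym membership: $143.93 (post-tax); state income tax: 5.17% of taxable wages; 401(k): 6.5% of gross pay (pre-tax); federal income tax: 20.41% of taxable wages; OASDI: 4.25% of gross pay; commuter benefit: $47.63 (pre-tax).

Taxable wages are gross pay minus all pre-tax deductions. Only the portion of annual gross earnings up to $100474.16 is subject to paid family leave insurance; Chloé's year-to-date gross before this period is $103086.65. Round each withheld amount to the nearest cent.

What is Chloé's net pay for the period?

401(k): $1595.95 × 0.065 = $103.74
Commuter benefit: $47.63
Pre-tax total = $103.74 + $47.63 = $151.37
Taxable wages = $1595.95 − $151.37 = $1444.58
State income tax: $1444.58 × 0.0517 = $74.68
Municipal income tax: $1444.58 × 0.0396 = $57.21
Federal income tax: $1444.58 × 0.2041 = $294.84
OASDI: $1595.95 × 0.0425 = $67.83
Paid family leave insurance: annual cap $100474.16 already reached (YTD $103086.65), so $0.00
Gym membership: $143.93
Total deductions = $103.74 + $47.63 + $74.68 + $57.21 + $294.84 + $67.83 + $0.00 + $143.93 = $789.86
Net pay = $1595.95 − $789.86 = $806.09

$806.09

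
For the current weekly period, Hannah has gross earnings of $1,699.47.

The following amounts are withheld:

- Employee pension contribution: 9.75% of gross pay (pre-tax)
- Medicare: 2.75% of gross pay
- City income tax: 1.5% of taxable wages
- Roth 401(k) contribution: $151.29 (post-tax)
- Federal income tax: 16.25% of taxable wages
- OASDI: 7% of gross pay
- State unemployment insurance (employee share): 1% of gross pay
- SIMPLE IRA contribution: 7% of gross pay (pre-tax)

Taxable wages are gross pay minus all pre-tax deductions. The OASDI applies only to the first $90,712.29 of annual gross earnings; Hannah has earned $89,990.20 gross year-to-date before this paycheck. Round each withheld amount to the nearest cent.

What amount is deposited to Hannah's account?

$898.11

Employee pension contribution: $1,699.47 × 0.0975 = $165.70
SIMPLE IRA contribution: $1,699.47 × 0.07 = $118.96
Pre-tax total = $165.70 + $118.96 = $284.66
Taxable wages = $1,699.47 − $284.66 = $1,414.81
Federal income tax: $1,414.81 × 0.1625 = $229.91
City income tax: $1,414.81 × 0.015 = $21.22
Medicare: $1,699.47 × 0.0275 = $46.74
State unemployment insurance (employee share): $1,699.47 × 0.01 = $16.99
OASDI: only $90,712.29 − $89,990.20 = $722.09 of this check is subject → $722.09 × 0.07 = $50.55
Roth 401(k) contribution: $151.29
Total deductions = $165.70 + $118.96 + $229.91 + $21.22 + $46.74 + $16.99 + $50.55 + $151.29 = $801.36
Net pay = $1,699.47 − $801.36 = $898.11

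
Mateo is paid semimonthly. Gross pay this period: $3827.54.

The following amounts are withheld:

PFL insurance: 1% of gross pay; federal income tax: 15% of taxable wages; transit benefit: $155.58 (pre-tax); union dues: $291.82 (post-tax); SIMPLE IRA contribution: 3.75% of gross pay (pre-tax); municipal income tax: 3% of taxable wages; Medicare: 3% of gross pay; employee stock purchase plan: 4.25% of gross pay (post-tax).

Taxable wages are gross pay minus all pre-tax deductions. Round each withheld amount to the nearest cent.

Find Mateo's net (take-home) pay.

SIMPLE IRA contribution: $3827.54 × 0.0375 = $143.53
Transit benefit: $155.58
Pre-tax total = $143.53 + $155.58 = $299.11
Taxable wages = $3827.54 − $299.11 = $3528.43
Municipal income tax: $3528.43 × 0.03 = $105.85
Federal income tax: $3528.43 × 0.15 = $529.26
PFL insurance: $3827.54 × 0.01 = $38.28
Medicare: $3827.54 × 0.03 = $114.83
Union dues: $291.82
Employee stock purchase plan: $3827.54 × 0.0425 = $162.67
Total deductions = $143.53 + $155.58 + $105.85 + $529.26 + $38.28 + $114.83 + $291.82 + $162.67 = $1541.82
Net pay = $3827.54 − $1541.82 = $2285.72

$2285.72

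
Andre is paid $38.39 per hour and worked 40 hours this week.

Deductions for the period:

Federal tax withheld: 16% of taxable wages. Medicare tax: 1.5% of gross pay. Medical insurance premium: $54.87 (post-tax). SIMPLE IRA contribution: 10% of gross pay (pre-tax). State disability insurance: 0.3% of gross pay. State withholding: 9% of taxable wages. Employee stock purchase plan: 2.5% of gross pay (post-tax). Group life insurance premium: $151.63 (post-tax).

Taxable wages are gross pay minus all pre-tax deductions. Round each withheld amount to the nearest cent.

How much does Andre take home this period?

$764.00

Gross pay: 40 × $38.39 = $1535.60
SIMPLE IRA contribution: $1535.60 × 0.1 = $153.56
Taxable wages = $1535.60 − $153.56 = $1382.04
State withholding: $1382.04 × 0.09 = $124.38
Federal tax withheld: $1382.04 × 0.16 = $221.13
Medicare tax: $1535.60 × 0.015 = $23.03
State disability insurance: $1535.60 × 0.003 = $4.61
Employee stock purchase plan: $1535.60 × 0.025 = $38.39
Group life insurance premium: $151.63
Medical insurance premium: $54.87
Total deductions = $153.56 + $124.38 + $221.13 + $23.03 + $4.61 + $38.39 + $151.63 + $54.87 = $771.60
Net pay = $1535.60 − $771.60 = $764.00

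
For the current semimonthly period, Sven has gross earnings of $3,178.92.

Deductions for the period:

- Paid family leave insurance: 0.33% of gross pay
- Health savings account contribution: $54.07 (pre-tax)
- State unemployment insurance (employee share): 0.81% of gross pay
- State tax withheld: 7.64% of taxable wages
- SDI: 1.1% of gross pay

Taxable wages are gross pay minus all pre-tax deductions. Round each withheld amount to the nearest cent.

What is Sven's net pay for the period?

Health savings account contribution: $54.07
Taxable wages = $3,178.92 − $54.07 = $3,124.85
State tax withheld: $3,124.85 × 0.0764 = $238.74
State unemployment insurance (employee share): $3,178.92 × 0.0081 = $25.75
SDI: $3,178.92 × 0.011 = $34.97
Paid family leave insurance: $3,178.92 × 0.0033 = $10.49
Total deductions = $54.07 + $238.74 + $25.75 + $34.97 + $10.49 = $364.02
Net pay = $3,178.92 − $364.02 = $2,814.90

$2,814.90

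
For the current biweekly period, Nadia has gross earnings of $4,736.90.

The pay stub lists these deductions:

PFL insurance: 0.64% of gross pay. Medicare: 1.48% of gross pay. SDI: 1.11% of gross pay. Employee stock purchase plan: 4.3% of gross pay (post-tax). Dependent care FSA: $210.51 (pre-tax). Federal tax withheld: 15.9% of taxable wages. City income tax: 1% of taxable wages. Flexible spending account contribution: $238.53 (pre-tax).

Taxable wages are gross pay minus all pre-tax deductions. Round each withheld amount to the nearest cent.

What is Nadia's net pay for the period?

Flexible spending account contribution: $238.53
Dependent care FSA: $210.51
Pre-tax total = $238.53 + $210.51 = $449.04
Taxable wages = $4,736.90 − $449.04 = $4,287.86
City income tax: $4,287.86 × 0.01 = $42.88
Federal tax withheld: $4,287.86 × 0.159 = $681.77
Medicare: $4,736.90 × 0.0148 = $70.11
SDI: $4,736.90 × 0.0111 = $52.58
PFL insurance: $4,736.90 × 0.0064 = $30.32
Employee stock purchase plan: $4,736.90 × 0.043 = $203.69
Total deductions = $238.53 + $210.51 + $42.88 + $681.77 + $70.11 + $52.58 + $30.32 + $203.69 = $1,530.39
Net pay = $4,736.90 − $1,530.39 = $3,206.51

$3,206.51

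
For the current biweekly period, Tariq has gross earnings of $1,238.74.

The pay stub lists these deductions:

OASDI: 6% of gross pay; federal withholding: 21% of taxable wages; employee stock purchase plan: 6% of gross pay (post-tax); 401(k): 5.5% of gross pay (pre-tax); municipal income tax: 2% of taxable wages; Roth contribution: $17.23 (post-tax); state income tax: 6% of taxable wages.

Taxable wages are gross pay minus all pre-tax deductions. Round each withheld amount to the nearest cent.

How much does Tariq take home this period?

401(k): $1,238.74 × 0.055 = $68.13
Taxable wages = $1,238.74 − $68.13 = $1,170.61
State income tax: $1,170.61 × 0.06 = $70.24
Municipal income tax: $1,170.61 × 0.02 = $23.41
Federal withholding: $1,170.61 × 0.21 = $245.83
OASDI: $1,238.74 × 0.06 = $74.32
Roth contribution: $17.23
Employee stock purchase plan: $1,238.74 × 0.06 = $74.32
Total deductions = $68.13 + $70.24 + $23.41 + $245.83 + $74.32 + $17.23 + $74.32 = $573.48
Net pay = $1,238.74 − $573.48 = $665.26

$665.26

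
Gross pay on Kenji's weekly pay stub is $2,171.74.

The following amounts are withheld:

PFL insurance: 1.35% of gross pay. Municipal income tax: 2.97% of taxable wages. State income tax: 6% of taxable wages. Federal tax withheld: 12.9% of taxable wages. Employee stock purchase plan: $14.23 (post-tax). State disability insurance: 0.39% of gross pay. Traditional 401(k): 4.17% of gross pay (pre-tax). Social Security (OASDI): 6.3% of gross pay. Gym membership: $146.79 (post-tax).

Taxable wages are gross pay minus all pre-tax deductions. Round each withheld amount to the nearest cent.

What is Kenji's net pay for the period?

$1,290.40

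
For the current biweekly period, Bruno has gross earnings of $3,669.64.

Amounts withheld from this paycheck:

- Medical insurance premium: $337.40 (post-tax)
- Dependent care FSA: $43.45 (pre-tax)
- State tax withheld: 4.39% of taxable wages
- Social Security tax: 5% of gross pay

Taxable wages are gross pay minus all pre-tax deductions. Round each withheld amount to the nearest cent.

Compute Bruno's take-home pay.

$2,946.12

Dependent care FSA: $43.45
Taxable wages = $3,669.64 − $43.45 = $3,626.19
State tax withheld: $3,626.19 × 0.0439 = $159.19
Social Security tax: $3,669.64 × 0.05 = $183.48
Medical insurance premium: $337.40
Total deductions = $43.45 + $159.19 + $183.48 + $337.40 = $723.52
Net pay = $3,669.64 − $723.52 = $2,946.12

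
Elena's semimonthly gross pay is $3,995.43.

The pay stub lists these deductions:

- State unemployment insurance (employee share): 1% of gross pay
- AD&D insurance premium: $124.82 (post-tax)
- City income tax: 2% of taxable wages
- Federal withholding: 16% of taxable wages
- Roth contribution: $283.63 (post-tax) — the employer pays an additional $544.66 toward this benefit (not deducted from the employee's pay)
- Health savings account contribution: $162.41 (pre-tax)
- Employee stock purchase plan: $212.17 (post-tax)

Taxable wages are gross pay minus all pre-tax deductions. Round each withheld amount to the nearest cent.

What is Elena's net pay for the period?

Health savings account contribution: $162.41
Taxable wages = $3,995.43 − $162.41 = $3,833.02
Federal withholding: $3,833.02 × 0.16 = $613.28
City income tax: $3,833.02 × 0.02 = $76.66
State unemployment insurance (employee share): $3,995.43 × 0.01 = $39.95
Roth contribution: $283.63
AD&D insurance premium: $124.82
Employee stock purchase plan: $212.17
(Employer's $544.66 toward Roth contribution is not withheld from the employee.)
Total deductions = $162.41 + $613.28 + $76.66 + $39.95 + $283.63 + $124.82 + $212.17 = $1,512.92
Net pay = $3,995.43 − $1,512.92 = $2,482.51

$2,482.51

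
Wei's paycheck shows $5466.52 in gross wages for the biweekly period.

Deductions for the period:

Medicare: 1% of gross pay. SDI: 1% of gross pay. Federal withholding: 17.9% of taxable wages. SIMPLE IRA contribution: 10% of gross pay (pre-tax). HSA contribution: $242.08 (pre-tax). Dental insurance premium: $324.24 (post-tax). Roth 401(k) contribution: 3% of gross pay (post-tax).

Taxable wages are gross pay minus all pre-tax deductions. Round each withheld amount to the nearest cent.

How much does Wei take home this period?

SIMPLE IRA contribution: $5466.52 × 0.1 = $546.65
HSA contribution: $242.08
Pre-tax total = $546.65 + $242.08 = $788.73
Taxable wages = $5466.52 − $788.73 = $4677.79
Federal withholding: $4677.79 × 0.179 = $837.32
Medicare: $5466.52 × 0.01 = $54.67
SDI: $5466.52 × 0.01 = $54.67
Roth 401(k) contribution: $5466.52 × 0.03 = $164.00
Dental insurance premium: $324.24
Total deductions = $546.65 + $242.08 + $837.32 + $54.67 + $54.67 + $164.00 + $324.24 = $2223.63
Net pay = $5466.52 − $2223.63 = $3242.89

$3242.89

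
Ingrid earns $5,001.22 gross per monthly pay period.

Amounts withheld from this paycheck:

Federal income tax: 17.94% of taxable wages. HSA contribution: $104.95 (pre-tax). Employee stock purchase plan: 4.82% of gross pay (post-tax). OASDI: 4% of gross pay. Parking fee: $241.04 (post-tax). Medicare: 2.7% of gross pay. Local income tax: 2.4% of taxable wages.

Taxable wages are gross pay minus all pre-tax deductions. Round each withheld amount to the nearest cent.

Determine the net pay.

HSA contribution: $104.95
Taxable wages = $5,001.22 − $104.95 = $4,896.27
Local income tax: $4,896.27 × 0.024 = $117.51
Federal income tax: $4,896.27 × 0.1794 = $878.39
OASDI: $5,001.22 × 0.04 = $200.05
Medicare: $5,001.22 × 0.027 = $135.03
Employee stock purchase plan: $5,001.22 × 0.0482 = $241.06
Parking fee: $241.04
Total deductions = $104.95 + $117.51 + $878.39 + $200.05 + $135.03 + $241.06 + $241.04 = $1,918.03
Net pay = $5,001.22 − $1,918.03 = $3,083.19

$3,083.19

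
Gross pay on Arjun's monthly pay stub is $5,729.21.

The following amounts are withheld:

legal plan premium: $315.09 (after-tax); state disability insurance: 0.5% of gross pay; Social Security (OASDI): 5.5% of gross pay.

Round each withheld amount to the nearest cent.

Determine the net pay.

$5,070.36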